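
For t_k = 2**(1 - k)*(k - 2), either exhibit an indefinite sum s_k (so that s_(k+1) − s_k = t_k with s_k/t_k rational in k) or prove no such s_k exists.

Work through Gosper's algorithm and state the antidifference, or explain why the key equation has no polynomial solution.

s_k = 2**(2 - k)*(1 - k)

The ratio is (k - 1)/(2*(k - 2)).
A = 1/2, B = 1, C = k - 2.
Solve (1/2)·f(k+1) − (1)·f(k) = k - 2.
From deg A=0, deg B=0, deg C=1: d=1.
A polynomial solution: f(k) = -2*(k - 1).
R(k) = B(k−1)·f(k)/C(k) = -2*(k - 1)/(k - 2); s_k = R·t_k = 2**(2 - k)*(1 - k).
s_(k+1) − s_k = 2**(1 - k)*(k - 2) = t_k.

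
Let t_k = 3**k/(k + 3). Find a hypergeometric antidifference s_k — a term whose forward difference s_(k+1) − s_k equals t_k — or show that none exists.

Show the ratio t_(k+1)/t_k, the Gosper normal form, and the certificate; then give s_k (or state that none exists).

not Gosper-summable; s_k does not exist

r(k) = 3*(k + 3)/(k + 4) after simplifying.
Factor: A=3*k + 9; B=k + 4; C=1.
Key eq: (3*k + 9)·f(k+1) = (k + 3)·f(k) + (1).
d = -1 from the (1,1,0) case.
Bound -1 < 0, so the key equation has no polynomial solution.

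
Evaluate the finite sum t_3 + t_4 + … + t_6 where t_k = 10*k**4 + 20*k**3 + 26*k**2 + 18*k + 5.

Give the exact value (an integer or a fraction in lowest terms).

Σ = 33800

r(k) = (10*k**4 + 60*k**3 + 146*k**2 + 170*k + 79)/(10*k**4 + 20*k**3 + 26*k**2 + 18*k + 5) after simplifying.
Factor: A=1; B=1; C=k**4 + 2*k**3 + 13*k**2/5 + 9*k/5 + 1/2.
Set up (1)·f(k+1) − (1)·f(k) − (k**4 + 2*k**3 + 13*k**2/5 + 9*k/5 + 1/2) = 0.
deg f ≤ 5 (via 0,0,4).
Match coefficients ⇒ f(k) = k**2*(2*k**3 + 2*k + 1)/10.
Then R = B(k−1)f/C = k**2*(2*k**3 + 2*k + 1)/(10*k**4 + 20*k**3 + 26*k**2 + 18*k + 5), so s_k = R(k)·t_k = k**2*(2*k**3 + 2*k + 1).
Δs = 10*k**4 + 20*k**3 + 26*k**2 + 18*k + 5, as required.
Sum = s_(7) − s_(3); s_(7) = 34349, s_(3) = 549 ⇒ 33800.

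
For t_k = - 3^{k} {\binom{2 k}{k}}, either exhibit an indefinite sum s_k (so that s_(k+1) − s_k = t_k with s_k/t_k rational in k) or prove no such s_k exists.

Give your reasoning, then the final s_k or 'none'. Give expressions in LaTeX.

The ratio is 6*(2*k + 1)/(k + 1).
Take A(k)=12*k + 6, B(k)=k + 1, C(k)=1.
Key eq: (12*k + 6)·f(k+1) = (k)·f(k) + (1).
Degrees (1,1,0) ⇒ d ≤ -1.
Bound -1 < 0, so the key equation has no polynomial solution.

no hypergeometric antidifference exists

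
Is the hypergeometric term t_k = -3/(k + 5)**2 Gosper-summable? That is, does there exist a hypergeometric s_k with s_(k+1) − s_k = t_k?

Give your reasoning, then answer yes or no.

The ratio is (k + 5)**2/(k + 6)**2.
So A=k**2 + 10*k + 25 and B=k**2 + 12*k + 36, with C=1.
Key eq: (k**2 + 10*k + 25)·f(k+1) = (k**2 + 10*k + 25)·f(k) + (1).
d = 0 from the (2,2,0) case.
Write f(k) = c0. Then LHS − RHS = -1, requiring -1 = 0: contradictory. No certificate.

No — key equation has no polynomial f.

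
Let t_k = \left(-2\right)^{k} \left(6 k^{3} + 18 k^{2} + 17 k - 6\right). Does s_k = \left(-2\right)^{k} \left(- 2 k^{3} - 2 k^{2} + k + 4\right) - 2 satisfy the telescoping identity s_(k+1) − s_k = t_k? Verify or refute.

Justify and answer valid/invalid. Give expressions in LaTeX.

Valid: the claim telescopes to t_k.

s_(k+1) = -2*(-2)**k*(k - 2*(k + 1)**3 - 2*(k + 1)**2 + 5) - 2
s_(k+1) − s_k = (-2)**k*(6*k**3 + 18*k**2 + 17*k - 6)
(s_(k+1) − s_k) − t_k = 0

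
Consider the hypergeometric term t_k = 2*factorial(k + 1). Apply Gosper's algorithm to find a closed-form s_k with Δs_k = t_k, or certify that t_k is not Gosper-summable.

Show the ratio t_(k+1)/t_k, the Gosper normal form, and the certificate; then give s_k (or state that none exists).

none (Gosper's algorithm certifies no s_k)

t_(k+1)/t_k = k + 2.
Factor: A=k + 2; B=1; C=1.
Solve (k + 2)·f(k+1) − (1)·f(k) = 1.
deg f ≤ -1 (via 1,0,0).
d = -1 < 0 ⇒ no nonzero polynomial f; not summable.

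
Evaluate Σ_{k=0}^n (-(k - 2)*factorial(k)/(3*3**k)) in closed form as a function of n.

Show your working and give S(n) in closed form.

S(n) = 3**(-n - 1)*(3**(n + 1) - n*factorial(n) - factorial(n))

The ratio is (k**2 - 1)/(3*(k - 2)).
Normal form (A,B,C) = (k/3 + 1/3, 1, k - 2).
f must satisfy (k/3 + 1/3)·f(k+1) − (1)·f(k) = k - 2.
d = 0 from the (1,0,1) case.
Solve for f: f(k) = 3 (degree 0 ≤ 0).
Get s_k = R·t_k = -factorial(k)/3**k with R(k) = B(k−1)f(k)/C(k) = 3/(k - 2).
Check: Δs_k = -(k - 2)*factorial(k)/(3*3**k). ✓
Evaluate: s_(n+1) = -3**(-n - 1)*factorial(n + 1); subtract s_(0) = -1 ⇒ S(n) = 3**(-n - 1)*(3**(n + 1) - n*factorial(n) - factorial(n)).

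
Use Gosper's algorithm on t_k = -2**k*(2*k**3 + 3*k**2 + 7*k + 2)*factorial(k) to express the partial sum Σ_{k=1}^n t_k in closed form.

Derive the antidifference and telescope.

S(n) = -2*2**n*n**3*factorial(n) - 4*2**n*n**2*factorial(n) - 6*2**n*n*factorial(n) - 4*2**n*factorial(n) + 4

Step 1: r(k) = 2*(2*k**4 + 11*k**3 + 28*k**2 + 33*k + 14)/(2*k**3 + 3*k**2 + 7*k + 2).
Normal form (A,B,C) = (2*k + 2, 1, k**3 + 3*k**2/2 + 7*k/2 + 1).
Solve (2*k + 2)·f(k+1) − (1)·f(k) = k**3 + 3*k**2/2 + 7*k/2 + 1.
Bound: deg f ≤ 2.
Solve for f: f(k) = (k**2 - k + 2)/2 (degree 2 ≤ 2).
Certificate R = B(k−1)f/C = (k**2 - k + 2)/(2*k**3 + 3*k**2 + 7*k + 2) gives s_k = -2**k*(k**2 - k + 2)*factorial(k).
Check: Δs_k = -2**k*(2*k**3 + 3*k**2 + 7*k + 2)*factorial(k). ✓
Σ_(k=1)^n t_k = s_(n+1) − s_(1) = (-2**(n + 1)*(n**2 + n + 2)*factorial(n + 1)) − (-4), i.e. -2*2**n*n**3*factorial(n) - 4*2**n*n**2*factorial(n) - 6*2**n*n*factorial(n) - 4*2**n*factorial(n) + 4.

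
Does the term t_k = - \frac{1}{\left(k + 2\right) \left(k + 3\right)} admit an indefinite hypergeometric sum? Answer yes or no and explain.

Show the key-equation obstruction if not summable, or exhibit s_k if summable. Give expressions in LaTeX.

Yes. s_k = - \frac{k}{2 k + 4}.

Step 1: r(k) = (k + 2)/(k + 4).
Gosper form: A/B · C(k+1)/C(k) with A=k + 2, B=k + 4, C=1.
Set up (k + 2)·f(k+1) − (k + 3)·f(k) − (1) = 0.
deg f ≤ 1 (via 1,1,0).
Coefficient equations give f(k) = k/2.
R(k) = B(k−1)·f(k)/C(k) = k*(k + 3)/2; s_k = R·t_k = -k/(2*k + 4).
Δs = -1/(k**2 + 5*k + 6), as required.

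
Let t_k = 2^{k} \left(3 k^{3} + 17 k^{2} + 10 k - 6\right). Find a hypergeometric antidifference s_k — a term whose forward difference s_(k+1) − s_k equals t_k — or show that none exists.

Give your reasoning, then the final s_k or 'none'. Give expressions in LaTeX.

s_k = 2^{k} \left(3 k^{3} - k^{2} - 4 k - 2\right)

The ratio is 2*(3*k**3 + 26*k**2 + 53*k + 24)/(3*k**3 + 17*k**2 + 10*k - 6).
Take A(k)=2, B(k)=1, C(k)=k**3 + 17*k**2/3 + 10*k/3 - 2.
Set up (2)·f(k+1) − (1)·f(k) − (k**3 + 17*k**2/3 + 10*k/3 - 2) = 0.
Bound: deg f ≤ 3.
Solving with deg f ≤ 3: f(k) = (3*k**3 - k**2 - 4*k - 2)/3.
Certificate R = B(k−1)f/C = (3*k**3 - k**2 - 4*k - 2)/(3*k**3 + 17*k**2 + 10*k - 6) gives s_k = 2**k*(3*k**3 - k**2 - 4*k - 2).
Δs = 2**k*(3*k**3 + 17*k**2 + 10*k - 6), as required.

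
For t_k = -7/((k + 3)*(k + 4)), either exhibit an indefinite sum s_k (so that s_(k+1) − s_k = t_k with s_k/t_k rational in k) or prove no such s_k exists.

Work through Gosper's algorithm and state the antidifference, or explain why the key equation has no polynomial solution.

Compute t_(k+1)/t_k: get (k + 3)/(k + 5).
Factor: A=k + 3; B=k + 5; C=1.
Set up (k + 3)·f(k+1) − (k + 4)·f(k) − (1) = 0.
d = 1 from the (1,1,0) case.
Solve for f: f(k) = k/3 (degree 1 ≤ 1).
Then R = B(k−1)f/C = k*(k + 4)/3, so s_k = R(k)·t_k = -7*k/(3*k + 9).
s_(k+1) − s_k = -7/(k**2 + 7*k + 12) = t_k.

s_k = -7*k/(3*k + 9)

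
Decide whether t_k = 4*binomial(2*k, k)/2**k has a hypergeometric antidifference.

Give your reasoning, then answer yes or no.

No. Not Gosper-summable.

r(k) = (2*k + 1)/(k + 1) after simplifying.
Normal form (A,B,C) = (2*k + 1, k + 1, 1).
f must satisfy (2*k + 1)·f(k+1) − (k)·f(k) = 1.
deg f ≤ -1 (via 1,1,0).
Bound -1 < 0, so the key equation has no polynomial solution.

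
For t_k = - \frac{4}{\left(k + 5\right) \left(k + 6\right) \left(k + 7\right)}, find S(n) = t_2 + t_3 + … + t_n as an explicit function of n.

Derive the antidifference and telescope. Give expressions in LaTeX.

S(n) = \frac{- n^{2} - 13 n + 14}{28 \left(n^{2} + 13 n + 42\right)}

Step 1: r(k) = (k + 5)/(k + 8).
Factor: A=k + 5; B=k + 8; C=1.
f must satisfy (k + 5)·f(k+1) − (k + 7)·f(k) = 1.
From deg A=1, deg B=1, deg C=0: d=2.
Solving with deg f ≤ 2: f(k) = k*(k + 11)/60.
Get s_k = R·t_k = k*(-k - 11)/(15*(k + 5)*(k + 6)) with R(k) = B(k−1)f(k)/C(k) = k*(k + 7)*(k + 11)/60.
Check: Δs_k = -4/(k**3 + 18*k**2 + 107*k + 210). ✓
Evaluate: s_(n+1) = (-n**2 - 13*n - 12)/(15*(n**2 + 13*n + 42)); subtract s_(2) = -13/420 ⇒ S(n) = (-n**2 - 13*n + 14)/(28*(n**2 + 13*n + 42)).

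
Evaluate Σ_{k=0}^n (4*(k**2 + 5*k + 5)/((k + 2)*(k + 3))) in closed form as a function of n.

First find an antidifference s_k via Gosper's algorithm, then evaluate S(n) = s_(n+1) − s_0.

S(n) = 2*(2*n**2 + 7*n + 5)/(n + 3)

Step 1: r(k) = (k + 2)*(5*k + (k + 1)**2 + 10)/((k + 4)*(k**2 + 5*k + 5)).
Normal form (A,B,C) = (k + 2, k + 4, k**2 + 5*k + 5).
Key eq: (k + 2)·f(k+1) = (k + 3)·f(k) + (k**2 + 5*k + 5).
Degrees (1,1,2) ⇒ d ≤ 2.
A polynomial solution: f(k) = k*(2*k + 3)/2.
Get s_k = R·t_k = 2*k*(2*k + 3)/(k + 2) with R(k) = B(k−1)f(k)/C(k) = k*(k + 3)*(2*k + 3)/(2*(k**2 + 5*k + 5)).
Verify: 4*(k**2 + 5*k + 5)/(k**2 + 5*k + 6) matches t_k.
Evaluate: s_(n+1) = 2*(2*n**2 + 7*n + 5)/(n + 3); subtract s_(0) = 0 ⇒ S(n) = 2*(2*n**2 + 7*n + 5)/(n + 3).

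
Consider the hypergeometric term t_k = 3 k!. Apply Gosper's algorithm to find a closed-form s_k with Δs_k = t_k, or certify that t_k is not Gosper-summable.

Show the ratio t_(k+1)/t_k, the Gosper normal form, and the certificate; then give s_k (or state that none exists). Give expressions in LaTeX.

Ratio r(k) = k + 1.
Gosper form: A/B · C(k+1)/C(k) with A=k + 1, B=1, C=1.
Key eq: (k + 1)·f(k+1) = (1)·f(k) + (1).
d = -1 from the (1,0,0) case.
Bound -1 < 0, so the key equation has no polynomial solution.

not Gosper-summable; s_k does not exist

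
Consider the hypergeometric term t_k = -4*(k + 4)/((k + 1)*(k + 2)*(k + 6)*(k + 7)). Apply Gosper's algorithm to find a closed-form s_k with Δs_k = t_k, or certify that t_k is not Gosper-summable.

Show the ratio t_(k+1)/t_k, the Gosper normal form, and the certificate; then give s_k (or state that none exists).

s_k = k*(-k - 7)/(3*(k**2 + 7*k + 6))

Ratio r(k) = (k + 1)*(k + 5)*(k + 6)/((k + 3)*(k + 4)*(k + 8)).
Gosper form: A/B · C(k+1)/C(k) with A=k + 1, B=k + 8, C=k**4 + 16*k**3 + 95*k**2 + 248*k + 240.
f must satisfy (k + 1)·f(k+1) − (k + 7)·f(k) = k**4 + 16*k**3 + 95*k**2 + 248*k + 240.
Degrees (1,1,4) ⇒ d ≤ 6.
A polynomial solution: f(k) = k*(k + 2)*(k + 3)*(k + 4)*(k + 5)*(k + 7)/12.
Get s_k = R·t_k = k*(-k - 7)/(3*(k**2 + 7*k + 6)) with R(k) = B(k−1)f(k)/C(k) = k*(k + 2)*(k + 7)**2/(12*(k + 4)).
s_(k+1) − s_k = 4*(-k - 4)/(k**4 + 16*k**3 + 83*k**2 + 152*k + 84) = t_k.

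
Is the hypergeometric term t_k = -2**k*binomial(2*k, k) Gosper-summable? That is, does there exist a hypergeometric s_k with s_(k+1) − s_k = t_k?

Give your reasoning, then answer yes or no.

Compute t_(k+1)/t_k: get 4*(2*k + 1)/(k + 1).
So A=8*k + 4 and B=k + 1, with C=1.
f must satisfy (8*k + 4)·f(k+1) − (k)·f(k) = 1.
d = -1 from the (1,1,0) case.
Bound -1 < 0, so the key equation has no polynomial solution.

No; the degree bound rules out any f.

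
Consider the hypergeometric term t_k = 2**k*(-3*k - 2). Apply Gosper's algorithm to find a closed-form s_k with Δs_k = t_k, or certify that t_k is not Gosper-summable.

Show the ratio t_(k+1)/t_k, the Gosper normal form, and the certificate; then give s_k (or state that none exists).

s_k = 2**k*(4 - 3*k)

Compute t_(k+1)/t_k: get 2*(3*k + 5)/(3*k + 2).
Normal form (A,B,C) = (2, 1, k + 2/3).
Need (2)·f(k+1) − (1)·f(k) = k + 2/3.
d = 1 from the (0,0,1) case.
Match coefficients ⇒ f(k) = (3*k - 4)/3.
So s_k = (B(k−1)f/C)·t_k = ((3*k - 4)/(3*k + 2))·t_k = 2**k*(4 - 3*k).
Δs = 2**k*(-3*k - 2), as required.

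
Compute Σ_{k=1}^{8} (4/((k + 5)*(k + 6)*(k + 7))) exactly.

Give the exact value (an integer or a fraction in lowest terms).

Compute t_(k+1)/t_k: get (k + 5)/(k + 8).
Factor: A=k + 5; B=k + 8; C=1.
f must satisfy (k + 5)·f(k+1) − (k + 7)·f(k) = 1.
deg f ≤ 2 (via 1,1,0).
Coefficient equations give f(k) = k*(k + 11)/60.
Get s_k = R·t_k = k*(k + 11)/(15*(k + 5)*(k + 6)) with R(k) = B(k−1)f(k)/C(k) = k*(k + 7)*(k + 11)/60.
Δs = 4/(k**3 + 18*k**2 + 107*k + 210), as required.
Sum = s_(9) − s_(1); s_(9) = 2/35, s_(1) = 2/105 ⇒ 4/105.

Σ = 4/105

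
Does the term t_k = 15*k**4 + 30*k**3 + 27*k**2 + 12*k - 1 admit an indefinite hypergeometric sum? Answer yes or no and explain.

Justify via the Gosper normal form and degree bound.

Step 1: r(k) = (15*k**4 + 90*k**3 + 207*k**2 + 216*k + 83)/(15*k**4 + 30*k**3 + 27*k**2 + 12*k - 1).
Factor: A=1; B=1; C=k**4 + 2*k**3 + 9*k**2/5 + 4*k/5 - 1/15.
f must satisfy (1)·f(k+1) − (1)·f(k) = k**4 + 2*k**3 + 9*k**2/5 + 4*k/5 - 1/15.
From deg A=0, deg B=0, deg C=4: d=5.
A polynomial solution: f(k) = k*(3*k**4 - k**2 - 3)/15.
Certificate R = B(k−1)f/C = k*(3*k**4 - k**2 - 3)/(15*k**4 + 30*k**3 + 27*k**2 + 12*k - 1) gives s_k = k*(3*k**4 - k**2 - 3).
Δs = 15*k**4 + 30*k**3 + 27*k**2 + 12*k - 1, as required.

Yes. s_k = k*(3*k**4 - k**2 - 3).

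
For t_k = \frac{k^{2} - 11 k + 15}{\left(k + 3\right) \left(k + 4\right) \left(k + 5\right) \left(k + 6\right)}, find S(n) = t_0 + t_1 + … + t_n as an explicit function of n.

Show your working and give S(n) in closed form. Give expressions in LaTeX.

S(n) = \frac{n^{3} + 74 n + 75}{15 \left(n^{3} + 15 n^{2} + 74 n + 120\right)}

The ratio is (k + 3)*(-11*k + (k + 1)**2 + 4)/((k + 7)*(k**2 - 11*k + 15)).
Take A(k)=k + 3, B(k)=k + 7, C(k)=k**2 - 11*k + 15.
Solve (k + 3)·f(k+1) − (k + 6)·f(k) = k**2 - 11*k + 15.
deg f ≤ 3 (via 1,1,2).
Solve for f: f(k) = k*(k**2 - 3*k + 77)/15 (degree 3 ≤ 3).
Certificate R = B(k−1)f/C = k*(k + 6)*(k**2 - 3*k + 77)/(15*(k**2 - 11*k + 15)) gives s_k = k*(k**2 - 3*k + 77)/(15*(k + 3)*(k + 4)*(k + 5)).
Δs = (k**2 - 11*k + 15)/(k**4 + 18*k**3 + 119*k**2 + 342*k + 360), as required.
Evaluate: s_(n+1) = (n**3 + 74*n + 75)/(15*(n**3 + 15*n**2 + 74*n + 120)); subtract s_(0) = 0 ⇒ S(n) = (n**3 + 74*n + 75)/(15*(n**3 + 15*n**2 + 74*n + 120)).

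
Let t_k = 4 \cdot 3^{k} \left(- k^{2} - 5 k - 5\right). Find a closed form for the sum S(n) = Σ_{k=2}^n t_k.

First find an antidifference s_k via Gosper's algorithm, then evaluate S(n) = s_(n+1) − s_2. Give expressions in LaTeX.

S(n) = - 6 \cdot 3^{n} n^{2} - 24 \cdot 3^{n} n - 21 \cdot 3^{n} + 153

Ratio r(k) = 3*(k**2 + 7*k + 11)/(k**2 + 5*k + 5).
Take A(k)=3, B(k)=1, C(k)=k**2 + 5*k + 5.
f must satisfy (3)·f(k+1) − (1)·f(k) = k**2 + 5*k + 5.
Bound: deg f ≤ 2.
Solving with deg f ≤ 2: f(k) = (2*k**2 + 4*k + 1)/4.
So s_k = (B(k−1)f/C)·t_k = ((2*k**2 + 4*k + 1)/(4*(k**2 + 5*k + 5)))·t_k = 3**k*(-2*k**2 - 4*k - 1).
Verify: 4*3**k*(-k**2 - 5*k - 5) matches t_k.
Evaluate: s_(n+1) = 3**(n + 1)*(-2*n**2 - 8*n - 7); subtract s_(2) = -153 ⇒ S(n) = -6*3**n*n**2 - 24*3**n*n - 21*3**n + 153.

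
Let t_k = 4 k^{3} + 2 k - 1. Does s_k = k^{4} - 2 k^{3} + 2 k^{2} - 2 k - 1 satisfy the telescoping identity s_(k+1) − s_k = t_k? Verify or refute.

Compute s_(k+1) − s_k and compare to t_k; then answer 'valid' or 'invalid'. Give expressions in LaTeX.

Valid: the claim telescopes to t_k.

s_(k+1) = k**4 + 2*k**3 + 2*k**2 - 2
s_(k+1) − s_k = 4*k**3 + 2*k - 1
(s_(k+1) − s_k) − t_k = 0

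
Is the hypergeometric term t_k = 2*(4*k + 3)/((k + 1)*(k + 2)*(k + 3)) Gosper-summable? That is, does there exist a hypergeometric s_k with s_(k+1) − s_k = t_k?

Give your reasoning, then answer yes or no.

Yes. s_k = k*(7*k + 5)/(2*(k + 1)*(k + 2)).

t_(k+1)/t_k = (k + 1)*(4*k + 7)/((k + 4)*(4*k + 3)).
Normal form (A,B,C) = (k + 1, k + 4, k + 3/4).
Set up (k + 1)·f(k+1) − (k + 3)·f(k) − (k + 3/4) = 0.
Degrees (1,1,1) ⇒ d ≤ 2.
Solving with deg f ≤ 2: f(k) = k*(7*k + 5)/16.
Certificate R = B(k−1)f/C = k*(k + 3)*(7*k + 5)/(4*(4*k + 3)) gives s_k = k*(7*k + 5)/(2*(k + 1)*(k + 2)).
Verify: 2*(4*k + 3)/(k**3 + 6*k**2 + 11*k + 6) matches t_k.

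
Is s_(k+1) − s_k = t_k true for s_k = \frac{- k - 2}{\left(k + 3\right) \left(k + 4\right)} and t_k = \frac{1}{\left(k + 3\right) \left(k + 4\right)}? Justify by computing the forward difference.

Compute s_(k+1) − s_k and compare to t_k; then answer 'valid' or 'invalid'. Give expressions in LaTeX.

Invalid: residual - \frac{4}{k^{3} + 12 k^{2} + 47 k + 60} ≠ 0.

s_(k+1) = (-k - 3)/((k + 4)*(k + 5))
s_(k+1) − s_k = (k + 1)/(k**3 + 12*k**2 + 47*k + 60)
(s_(k+1) − s_k) − t_k = -4/(k**3 + 12*k**2 + 47*k + 60)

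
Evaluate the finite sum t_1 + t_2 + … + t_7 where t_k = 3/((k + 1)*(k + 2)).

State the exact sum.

r(k) = (k + 1)/(k + 3) after simplifying.
A = k + 1, B = k + 3, C = 1.
Solve (k + 1)·f(k+1) − (k + 2)·f(k) = 1.
Degrees (1,1,0) ⇒ d ≤ 1.
Coefficient equations give f(k) = k.
So s_k = (B(k−1)f/C)·t_k = (k*(k + 2))·t_k = 3*k/(k + 1).
Verify: 3/(k**2 + 3*k + 2) matches t_k.
Telescoping: Σ = s_(8) − s_(1) = 8/3 − (3/2) = 7/6.

Σ = 7/6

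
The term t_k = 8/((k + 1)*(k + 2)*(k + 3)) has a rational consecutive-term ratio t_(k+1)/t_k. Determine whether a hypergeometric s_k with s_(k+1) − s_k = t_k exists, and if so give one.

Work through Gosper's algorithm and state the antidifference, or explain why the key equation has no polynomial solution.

s_k = 2*k*(k + 3)/((k + 1)*(k + 2))

r(k) = (k + 1)/(k + 4) after simplifying.
Normal form (A,B,C) = (k + 1, k + 4, 1).
Solve (k + 1)·f(k+1) − (k + 3)·f(k) = 1.
Bound: deg f ≤ 2.
Coefficient equations give f(k) = k*(k + 3)/4.
Certificate R = B(k−1)f/C = k*(k + 3)**2/4 gives s_k = 2*k*(k + 3)/((k + 1)*(k + 2)).
Check: Δs_k = 8/(k**3 + 6*k**2 + 11*k + 6). ✓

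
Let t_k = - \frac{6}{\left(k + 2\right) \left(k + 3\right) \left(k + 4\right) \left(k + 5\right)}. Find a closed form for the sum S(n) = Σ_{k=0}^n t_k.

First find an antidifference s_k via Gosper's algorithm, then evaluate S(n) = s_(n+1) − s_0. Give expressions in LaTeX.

Ratio r(k) = (k + 2)/(k + 6).
A = k + 2, B = k + 6, C = 1.
Solve (k + 2)·f(k+1) − (k + 5)·f(k) = 1.
deg f ≤ 3 (via 1,1,0).
A polynomial solution: f(k) = k*(k**2 + 9*k + 26)/72.
Certificate R = B(k−1)f/C = k*(k + 5)*(k**2 + 9*k + 26)/72 gives s_k = k*(-k**2 - 9*k - 26)/(12*(k + 2)*(k + 3)*(k + 4)).
s_(k+1) − s_k = -6/(k**4 + 14*k**3 + 71*k**2 + 154*k + 120) = t_k.
Evaluate: s_(n+1) = (-n**3 - 12*n**2 - 47*n - 36)/(12*(n**3 + 12*n**2 + 47*n + 60)); subtract s_(0) = 0 ⇒ S(n) = (-n**3 - 12*n**2 - 47*n - 36)/(12*(n**3 + 12*n**2 + 47*n + 60)).

S(n) = \frac{- n^{3} - 12 n^{2} - 47 n - 36}{12 \left(n^{3} + 12 n^{2} + 47 n + 60\right)}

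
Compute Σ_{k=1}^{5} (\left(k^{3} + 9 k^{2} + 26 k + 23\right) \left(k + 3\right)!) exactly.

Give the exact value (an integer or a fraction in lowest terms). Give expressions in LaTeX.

Ratio r(k) = (k**4 + 16*k**3 + 95*k**2 + 247*k + 236)/(k**3 + 9*k**2 + 26*k + 23).
Factor: A=k + 4; B=1; C=k**3 + 9*k**2 + 26*k + 23.
Solve (k + 4)·f(k+1) − (1)·f(k) = k**3 + 9*k**2 + 26*k + 23.
d = 2 from the (1,0,3) case.
Coefficient equations give f(k) = k**2 + 4*k + 1.
Get s_k = R·t_k = (k**2 + 4*k + 1)*factorial(k + 3) with R(k) = B(k−1)f(k)/C(k) = (k**2 + 4*k + 1)/(k**3 + 9*k**2 + 26*k + 23).
Verify: (k**3 + 9*k**2 + 26*k + 23)*factorial(k + 3) matches t_k.
Evaluate s at k=6 and k=1: 22135680 and 144; difference 22135536.

Σ = 22135536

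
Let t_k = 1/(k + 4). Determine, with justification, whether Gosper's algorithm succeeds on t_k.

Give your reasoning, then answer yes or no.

No — key equation has no polynomial f.

Step 1: r(k) = (k + 4)/(k + 5).
Gosper form: A/B · C(k+1)/C(k) with A=k + 4, B=k + 5, C=1.
Set up (k + 4)·f(k+1) − (k + 4)·f(k) − (1) = 0.
d = 0 from the (1,1,0) case.
Put f(k) = c0: A·f(k+1) − B(k−1)·f(k) − C = -1; need -1 = 0 — inconsistent ⇒ no f, not summable.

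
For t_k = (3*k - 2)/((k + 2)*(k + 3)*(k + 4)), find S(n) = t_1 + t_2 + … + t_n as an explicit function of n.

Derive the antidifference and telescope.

S(n) = n*(5*n - 1)/(12*(n**2 + 7*n + 12))

t_(k+1)/t_k = (k + 2)*(3*k + 1)/((k + 5)*(3*k - 2)).
Factor: A=k + 2; B=k + 5; C=k - 2/3.
f must satisfy (k + 2)·f(k+1) − (k + 4)·f(k) = k - 2/3.
From deg A=1, deg B=1, deg C=1: d=2.
A polynomial solution: f(k) = k*(k - 4)/9.
R(k) = B(k−1)·f(k)/C(k) = k*(k - 4)*(k + 4)/(3*(3*k - 2)); s_k = R·t_k = k*(k - 4)/(3*(k + 2)*(k + 3)).
Check: Δs_k = (3*k - 2)/(k**3 + 9*k**2 + 26*k + 24). ✓
Σ_(k=1)^n t_k = s_(n+1) − s_(1) = ((n**2 - 2*n - 3)/(3*(n**2 + 7*n + 12))) − (-1/12), i.e. n*(5*n - 1)/(12*(n**2 + 7*n + 12)).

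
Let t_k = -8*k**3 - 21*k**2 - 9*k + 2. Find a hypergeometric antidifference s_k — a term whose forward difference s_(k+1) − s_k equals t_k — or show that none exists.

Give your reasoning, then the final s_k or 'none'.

s_k = k*(-2*k**3 - 3*k**2 + 4*k + 3)

t_(k+1)/t_k = (8*k**3 + 45*k**2 + 75*k + 36)/(8*k**3 + 21*k**2 + 9*k - 2).
Gosper form: A/B · C(k+1)/C(k) with A=1, B=1, C=k**3 + 21*k**2/8 + 9*k/8 - 1/4.
Key eq: (1)·f(k+1) = (1)·f(k) + (k**3 + 21*k**2/8 + 9*k/8 - 1/4).
Degrees (0,0,3) ⇒ d ≤ 4.
Solving with deg f ≤ 4: f(k) = k*(2*k**3 + 3*k**2 - 4*k - 3)/8.
Certificate R = B(k−1)f/C = k*(2*k**3 + 3*k**2 - 4*k - 3)/((k + 2)*(8*k**2 + 5*k - 1)) gives s_k = k*(-2*k**3 - 3*k**2 + 4*k + 3).
Verify: -8*k**3 - 21*k**2 - 9*k + 2 matches t_k.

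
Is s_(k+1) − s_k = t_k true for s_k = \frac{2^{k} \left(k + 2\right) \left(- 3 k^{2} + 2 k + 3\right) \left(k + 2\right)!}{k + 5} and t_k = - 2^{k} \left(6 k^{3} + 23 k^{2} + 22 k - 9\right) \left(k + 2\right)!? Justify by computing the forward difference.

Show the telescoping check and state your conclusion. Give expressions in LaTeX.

Invalid: residual \frac{3 \cdot 2^{k} \left(6 k^{4} + 53 k^{3} + 134 k^{2} + 103 k - 42\right) \left(k + 2\right)!}{\left(k + 5\right) \left(k + 6\right)} ≠ 0.

s_(k+1) = -2**(k + 1)*(k + 3)*(3*k**2 + 4*k - 2)*factorial(k + 3)/(k + 6)
s_(k+1) − s_k = -2**k*(6*k**5 + 71*k**4 + 296*k**3 + 521*k**2 + 252*k - 144)*factorial(k + 2)/((k + 5)*(k + 6))
(s_(k+1) − s_k) − t_k = 3*2**k*(6*k**4 + 53*k**3 + 134*k**2 + 103*k - 42)*factorial(k + 2)/((k + 5)*(k + 6))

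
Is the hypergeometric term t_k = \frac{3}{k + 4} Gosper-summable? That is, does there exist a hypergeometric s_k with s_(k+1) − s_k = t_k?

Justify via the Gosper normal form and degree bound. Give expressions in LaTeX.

Compute t_(k+1)/t_k: get (k + 4)/(k + 5).
Gosper form: A/B · C(k+1)/C(k) with A=k + 4, B=k + 5, C=1.
Solve (k + 4)·f(k+1) − (k + 4)·f(k) = 1.
d = 0 from the (1,1,0) case.
f = c0 ⇒ A·f(k+1) − B(k−1)·f(k) − C = -1. The system {-1 = 0} is inconsistent; no antidifference.

No — t_k has no hypergeometric antidifference.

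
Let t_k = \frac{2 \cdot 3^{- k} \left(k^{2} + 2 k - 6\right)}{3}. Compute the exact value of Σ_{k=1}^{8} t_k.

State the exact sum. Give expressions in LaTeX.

Σ = -104/19683

The ratio is (k**2 + 4*k - 3)/(3*(k**2 + 2*k - 6)).
Normal form (A,B,C) = (1/3, 1, k**2 + 2*k - 6).
f must satisfy (1/3)·f(k+1) − (1)·f(k) = k**2 + 2*k - 6.
Degrees (0,0,2) ⇒ d ≤ 2.
Solving with deg f ≤ 2: f(k) = -3*(k - 1)*(k + 4)/2.
Certificate R = B(k−1)f/C = -3*(k - 1)*(k + 4)/(2*(k**2 + 2*k - 6)) gives s_k = (-k**2 - 3*k + 4)/3**k.
Δs = 2*(k**2 + 2*k - 6)/(3*3**k), as required.
Σ_(k=1)^(8) t_k = s_(9) − s_(1) = -104/19683 − (0) = -104/19683.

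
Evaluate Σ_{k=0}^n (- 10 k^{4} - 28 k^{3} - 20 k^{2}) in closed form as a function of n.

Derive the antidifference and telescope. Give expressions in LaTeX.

S(n) = n \left(- 2 n^{4} - 12 n^{3} - 24 n^{2} - 17 n - 3\right)

Compute t_(k+1)/t_k: get (k + 1)**2*(14*k + 5*(k + 1)**2 + 24)/(k**2*(5*k**2 + 14*k + 10)).
Factor: A=1; B=1; C=k**4 + 14*k**3/5 + 2*k**2.
Solve (1)·f(k+1) − (1)·f(k) = k**4 + 14*k**3/5 + 2*k**2.
deg f ≤ 5 (via 0,0,4).
Coefficient equations give f(k) = k*(k - 1)*(2*k**3 + 4*k**2 - 3)/10.
Then R = B(k−1)f/C = (k - 1)*(2*k**3 + 4*k**2 - 3)/(2*k*(5*k**2 + 14*k + 10)), so s_k = R(k)·t_k = k*(-2*k**4 - 2*k**3 + 4*k**2 + 3*k - 3).
Check: Δs_k = k**2*(-10*k**2 - 28*k - 20). ✓
Telescope: S(n) = s_(n+1) − s_(0) = n*(-2*n**4 - 12*n**3 - 24*n**2 - 17*n - 3) − (0) = n*(-2*n**4 - 12*n**3 - 24*n**2 - 17*n - 3).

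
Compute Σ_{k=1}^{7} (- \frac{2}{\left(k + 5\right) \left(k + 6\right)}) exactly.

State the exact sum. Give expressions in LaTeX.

r(k) = (k + 5)/(k + 7) after simplifying.
So A=k + 5 and B=k + 7, with C=1.
Solve (k + 5)·f(k+1) − (k + 6)·f(k) = 1.
Degrees (1,1,0) ⇒ d ≤ 1.
Solve for f: f(k) = k/5 (degree 1 ≤ 1).
Get s_k = R·t_k = -2*k/(5*k + 25) with R(k) = B(k−1)f(k)/C(k) = k*(k + 6)/5.
s_(k+1) − s_k = -2/(k**2 + 11*k + 30) = t_k.
Evaluate s at k=8 and k=1: -16/65 and -1/15; difference -7/39.

Σ = -7/39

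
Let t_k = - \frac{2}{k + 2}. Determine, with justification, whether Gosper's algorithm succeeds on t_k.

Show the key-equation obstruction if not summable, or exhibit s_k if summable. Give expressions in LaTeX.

No — the linear system for f has no solution.

The ratio is (k + 2)/(k + 3).
Factor: A=k + 2; B=k + 3; C=1.
Solve (k + 2)·f(k+1) − (k + 2)·f(k) = 1.
d = 0 from the (1,1,0) case.
Write f(k) = c0. Then LHS − RHS = -1, requiring -1 = 0: contradictory. No certificate.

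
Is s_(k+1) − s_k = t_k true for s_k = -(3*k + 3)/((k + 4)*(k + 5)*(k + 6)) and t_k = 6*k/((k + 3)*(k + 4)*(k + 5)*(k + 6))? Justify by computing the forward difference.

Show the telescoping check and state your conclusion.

Invalid: residual 9*(-3*k - 1)/(k**5 + 25*k**4 + 245*k**3 + 1175*k**2 + 2754*k + 2520) ≠ 0.

s_(k+1) = 3*(-k - 2)/((k + 5)*(k + 6)*(k + 7))
s_(k+1) − s_k = 3*(2*k - 1)/(k**4 + 22*k**3 + 179*k**2 + 638*k + 840)
(s_(k+1) − s_k) − t_k = 9*(-3*k - 1)/(k**5 + 25*k**4 + 245*k**3 + 1175*k**2 + 2754*k + 2520)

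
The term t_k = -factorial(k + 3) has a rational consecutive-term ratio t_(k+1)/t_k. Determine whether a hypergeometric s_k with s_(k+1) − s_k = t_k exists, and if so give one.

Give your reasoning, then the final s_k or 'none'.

The ratio is k + 4.
Gosper form: A/B · C(k+1)/C(k) with A=k + 4, B=1, C=1.
Set up (k + 4)·f(k+1) − (1)·f(k) − (1) = 0.
Degrees (1,0,0) ⇒ d ≤ -1.
deg f ≤ -1 is impossible — no certificate.

not Gosper-summable; s_k does not exist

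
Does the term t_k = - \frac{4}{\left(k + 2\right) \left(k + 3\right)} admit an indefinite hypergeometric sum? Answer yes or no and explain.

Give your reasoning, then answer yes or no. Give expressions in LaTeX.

Yes. s_k = - \frac{2 k}{k + 2}.

The ratio is (k + 2)/(k + 4).
Take A(k)=k + 2, B(k)=k + 4, C(k)=1.
Set up (k + 2)·f(k+1) − (k + 3)·f(k) − (1) = 0.
d = 1 from the (1,1,0) case.
Coefficient equations give f(k) = k/2.
Certificate R = B(k−1)f/C = k*(k + 3)/2 gives s_k = -2*k/(k + 2).
Verify: -4/(k**2 + 5*k + 6) matches t_k.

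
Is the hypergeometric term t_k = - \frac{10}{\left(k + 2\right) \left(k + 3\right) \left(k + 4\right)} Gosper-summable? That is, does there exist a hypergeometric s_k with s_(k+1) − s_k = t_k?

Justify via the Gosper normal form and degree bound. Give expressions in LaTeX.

t_(k+1)/t_k = (k + 2)/(k + 5).
Normal form (A,B,C) = (k + 2, k + 5, 1).
f must satisfy (k + 2)·f(k+1) − (k + 4)·f(k) = 1.
d = 2 from the (1,1,0) case.
Match coefficients ⇒ f(k) = k*(k + 5)/12.
Certificate R = B(k−1)f/C = k*(k + 4)*(k + 5)/12 gives s_k = 5*k*(-k - 5)/(6*(k + 2)*(k + 3)).
Verify: -10/(k**3 + 9*k**2 + 26*k + 24) matches t_k.

Yes. s_k = \frac{5 k \left(- k - 5\right)}{6 \left(k + 2\right) \left(k + 3\right)}.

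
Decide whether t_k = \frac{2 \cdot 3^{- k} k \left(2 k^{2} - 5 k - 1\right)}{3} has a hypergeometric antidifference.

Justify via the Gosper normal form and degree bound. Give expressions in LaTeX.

Yes. s_k = 2 \cdot 3^{- k} k^{2} \left(1 - k\right).

t_(k+1)/t_k = (2*k**3 + k**2 - 5*k - 4)/(3*k*(2*k**2 - 5*k - 1)).
Gosper form: A/B · C(k+1)/C(k) with A=1/3, B=1, C=k**3 - 5*k**2/2 - k/2.
Key eq: (1/3)·f(k+1) = (1)·f(k) + (k**3 - 5*k**2/2 - k/2).
From deg A=0, deg B=0, deg C=3: d=3.
Match coefficients ⇒ f(k) = -3*k**2*(k - 1)/2.
Certificate R = B(k−1)f/C = -3*k*(k - 1)/(2*k**2 - 5*k - 1) gives s_k = 2*k**2*(1 - k)/3**k.
s_(k+1) − s_k = 2*k*(2*k**2 - 5*k - 1)/(3*3**k) = t_k.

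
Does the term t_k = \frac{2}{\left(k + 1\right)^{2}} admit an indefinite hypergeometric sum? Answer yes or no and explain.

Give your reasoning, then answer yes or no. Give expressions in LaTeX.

Step 1: r(k) = (k + 1)**2/(k + 2)**2.
A = k**2 + 2*k + 1, B = k**2 + 4*k + 4, C = 1.
Need (k**2 + 2*k + 1)·f(k+1) − (k**2 + 2*k + 1)·f(k) = 1.
Degrees (2,2,0) ⇒ d ≤ 0.
Generic f = c0 gives residual -1; -1 = 0 cannot hold, so t_k is not Gosper-summable.

No; the coefficient equations for f are inconsistent.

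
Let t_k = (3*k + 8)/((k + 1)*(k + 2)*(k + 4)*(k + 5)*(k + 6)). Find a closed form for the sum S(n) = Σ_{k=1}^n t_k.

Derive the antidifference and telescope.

Step 1: r(k) = (k + 1)*(k + 4)*(3*k + 11)/((k + 3)*(k + 7)*(3*k + 8)).
A = k + 1, B = k + 7, C = k**2 + 17*k/3 + 8.
f must satisfy (k + 1)·f(k+1) − (k + 6)·f(k) = k**2 + 17*k/3 + 8.
Degrees (1,1,2) ⇒ d ≤ 5.
Match coefficients ⇒ f(k) = k*(k + 2)*(k + 3)*(k**2 + 10*k + 29)/60.
So s_k = (B(k−1)f/C)·t_k = (k*(k + 2)*(k + 6)*(k**2 + 10*k + 29)/(20*(3*k + 8)))·t_k = k*(k**2 + 10*k + 29)/(20*(k**3 + 10*k**2 + 29*k + 20)).
Verify: (3*k + 8)/(k**5 + 18*k**4 + 121*k**3 + 372*k**2 + 508*k + 240) matches t_k.
Σ_(k=1)^n t_k = s_(n+1) − s_(1) = ((n**3 + 13*n**2 + 52*n + 40)/(20*(n**3 + 13*n**2 + 52*n + 60))) − (1/30), i.e. n*(n**2 + 13*n + 52)/(60*(n**3 + 13*n**2 + 52*n + 60)).

S(n) = n*(n**2 + 13*n + 52)/(60*(n**3 + 13*n**2 + 52*n + 60))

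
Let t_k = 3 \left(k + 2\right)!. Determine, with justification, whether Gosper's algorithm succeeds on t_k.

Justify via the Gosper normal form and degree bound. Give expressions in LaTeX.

No — negative degree bound, so no certificate f.

t_(k+1)/t_k = k + 3.
Take A(k)=k + 3, B(k)=1, C(k)=1.
Solve (k + 3)·f(k+1) − (1)·f(k) = 1.
Degrees (1,0,0) ⇒ d ≤ -1.
d = -1 < 0 ⇒ no nonzero polynomial f; not summable.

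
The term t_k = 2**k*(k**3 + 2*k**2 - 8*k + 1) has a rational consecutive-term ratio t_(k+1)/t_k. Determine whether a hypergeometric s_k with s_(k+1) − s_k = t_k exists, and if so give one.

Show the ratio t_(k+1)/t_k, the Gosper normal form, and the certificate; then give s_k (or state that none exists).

t_(k+1)/t_k = 2*(k**3 + 5*k**2 - k - 4)/(k**3 + 2*k**2 - 8*k + 1).
Factor: A=2; B=1; C=k**3 + 2*k**2 - 8*k + 1.
Key eq: (2)·f(k+1) = (1)·f(k) + (k**3 + 2*k**2 - 8*k + 1).
d = 3 from the (0,0,3) case.
Coefficient equations give f(k) = (k - 3)*(k**2 - k - 1).
Get s_k = R·t_k = 2**k*(k**3 - 4*k**2 + 2*k + 3) with R(k) = B(k−1)f(k)/C(k) = (k - 3)*(k**2 - k - 1)/(k**3 + 2*k**2 - 8*k + 1).
Check: Δs_k = 2**k*(k**3 + 2*k**2 - 8*k + 1). ✓

s_k = 2**k*(k**3 - 4*k**2 + 2*k + 3)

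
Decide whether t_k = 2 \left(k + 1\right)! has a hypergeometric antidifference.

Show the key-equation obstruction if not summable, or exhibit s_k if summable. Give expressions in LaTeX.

r(k) = k + 2 after simplifying.
Factor: A=k + 2; B=1; C=1.
f must satisfy (k + 2)·f(k+1) − (1)·f(k) = 1.
Bound: deg f ≤ -1.
Bound -1 < 0, so the key equation has no polynomial solution.

No — key equation has no polynomial f.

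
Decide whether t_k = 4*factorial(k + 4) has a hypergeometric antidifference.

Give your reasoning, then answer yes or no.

Ratio r(k) = k + 5.
A = k + 5, B = 1, C = 1.
f must satisfy (k + 5)·f(k+1) − (1)·f(k) = 1.
From deg A=1, deg B=0, deg C=0: d=-1.
deg f ≤ -1 is impossible — no certificate.

No; the degree bound rules out any f.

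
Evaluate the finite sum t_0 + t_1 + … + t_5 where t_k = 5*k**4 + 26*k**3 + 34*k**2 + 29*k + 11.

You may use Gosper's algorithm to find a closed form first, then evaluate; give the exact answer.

Σ = 13116

r(k) = (5*k**4 + 46*k**3 + 142*k**2 + 195*k + 105)/(5*k**4 + 26*k**3 + 34*k**2 + 29*k + 11) after simplifying.
Take A(k)=1, B(k)=1, C(k)=k**4 + 26*k**3/5 + 34*k**2/5 + 29*k/5 + 11/5.
Set up (1)·f(k+1) − (1)·f(k) − (k**4 + 26*k**3/5 + 34*k**2/5 + 29*k/5 + 11/5) = 0.
d = 5 from the (0,0,4) case.
Match coefficients ⇒ f(k) = k*(k**4 + 4*k**3 + 4*k + 2)/5.
Certificate R = B(k−1)f/C = k*(k**4 + 4*k**3 + 4*k + 2)/(5*k**4 + 26*k**3 + 34*k**2 + 29*k + 11) gives s_k = k*(k**4 + 4*k**3 + 4*k + 2).
s_(k+1) − s_k = 5*k**4 + 26*k**3 + 34*k**2 + 29*k + 11 = t_k.
Evaluate s at k=6 and k=0: 13116 and 0; difference 13116.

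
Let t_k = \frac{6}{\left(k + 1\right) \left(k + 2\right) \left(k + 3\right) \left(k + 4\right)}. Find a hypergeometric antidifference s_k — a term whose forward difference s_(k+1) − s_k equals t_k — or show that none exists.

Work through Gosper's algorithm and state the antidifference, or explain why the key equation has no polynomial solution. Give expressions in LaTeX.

s_k = \frac{k \left(k^{2} + 6 k + 11\right)}{3 \left(k + 1\right) \left(k + 2\right) \left(k + 3\right)}

Step 1: r(k) = (k + 1)/(k + 5).
Normal form (A,B,C) = (k + 1, k + 5, 1).
Need (k + 1)·f(k+1) − (k + 4)·f(k) = 1.
deg f ≤ 3 (via 1,1,0).
Match coefficients ⇒ f(k) = k*(k**2 + 6*k + 11)/18.
Get s_k = R·t_k = k*(k**2 + 6*k + 11)/(3*(k + 1)*(k + 2)*(k + 3)) with R(k) = B(k−1)f(k)/C(k) = k*(k + 4)*(k**2 + 6*k + 11)/18.
s_(k+1) − s_k = 6/(k**4 + 10*k**3 + 35*k**2 + 50*k + 24) = t_k.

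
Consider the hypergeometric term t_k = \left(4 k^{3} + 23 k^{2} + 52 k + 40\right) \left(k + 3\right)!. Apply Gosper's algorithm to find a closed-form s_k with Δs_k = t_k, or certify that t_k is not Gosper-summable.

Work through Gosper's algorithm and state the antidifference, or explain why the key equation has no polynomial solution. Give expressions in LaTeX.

s_k = \left(4 k^{2} + 3 k + 4\right) \left(k + 3\right)!

Compute t_(k+1)/t_k: get (4*k**4 + 51*k**3 + 250*k**2 + 559*k + 476)/(4*k**3 + 23*k**2 + 52*k + 40).
Factor: A=k + 4; B=1; C=k**3 + 23*k**2/4 + 13*k + 10.
f must satisfy (k + 4)·f(k+1) − (1)·f(k) = k**3 + 23*k**2/4 + 13*k + 10.
d = 2 from the (1,0,3) case.
Solve for f: f(k) = (4*k**2 + 3*k + 4)/4 (degree 2 ≤ 2).
Certificate R = B(k−1)f/C = (4*k**2 + 3*k + 4)/(4*k**3 + 23*k**2 + 52*k + 40) gives s_k = (4*k**2 + 3*k + 4)*factorial(k + 3).
Check: Δs_k = (4*k**3 + 23*k**2 + 52*k + 40)*factorial(k + 3). ✓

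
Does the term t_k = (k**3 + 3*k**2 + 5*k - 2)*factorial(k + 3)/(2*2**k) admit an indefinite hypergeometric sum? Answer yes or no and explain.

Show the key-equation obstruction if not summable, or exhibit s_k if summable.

Yes. s_k = (k**2 - k - 1)*factorial(k + 3)/2**k.

Ratio r(k) = (k**4 + 10*k**3 + 38*k**2 + 63*k + 28)/(2*(k**3 + 3*k**2 + 5*k - 2)).
A = k/2 + 2, B = 1, C = k**3 + 3*k**2 + 5*k - 2.
Set up (k/2 + 2)·f(k+1) − (1)·f(k) − (k**3 + 3*k**2 + 5*k - 2) = 0.
deg f ≤ 2 (via 1,0,3).
Match coefficients ⇒ f(k) = 2*(k**2 - k - 1).
R(k) = B(k−1)·f(k)/C(k) = 2*(k**2 - k - 1)/(k**3 + 3*k**2 + 5*k - 2); s_k = R·t_k = (k**2 - k - 1)*factorial(k + 3)/2**k.
Δs = (k**3 + 3*k**2 + 5*k - 2)*factorial(k + 3)/(2*2**k), as required.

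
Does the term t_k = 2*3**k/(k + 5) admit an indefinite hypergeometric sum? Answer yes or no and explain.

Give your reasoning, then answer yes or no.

No — t_k has no hypergeometric antidifference.

Compute t_(k+1)/t_k: get 3*(k + 5)/(k + 6).
Normal form (A,B,C) = (3*k + 15, k + 6, 1).
Key eq: (3*k + 15)·f(k+1) = (k + 5)·f(k) + (1).
deg f ≤ -1 (via 1,1,0).
d = -1 < 0 ⇒ no nonzero polynomial f; not summable.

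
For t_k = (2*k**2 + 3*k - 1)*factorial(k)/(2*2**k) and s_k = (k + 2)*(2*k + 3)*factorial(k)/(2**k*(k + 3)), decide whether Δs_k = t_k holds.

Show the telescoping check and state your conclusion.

s_(k+1) = (k + 3)*(2*k + 5)*factorial(k + 1)/(2*2**k*(k + 4))
s_(k+1) − s_k = (2*k**4 + 15*k**3 + 35*k**2 + 25*k - 3)*factorial(k)/(2*2**k*(k + 3)*(k + 4))
(s_(k+1) − s_k) − t_k = -(2*k**3 + 9*k**2 + 4*k - 9)*factorial(k)/(2*2**k*(k + 3)*(k + 4))

Invalid: residual -(2*k**3 + 9*k**2 + 4*k - 9)*factorial(k)/(2*2**k*(k + 3)*(k + 4)) ≠ 0.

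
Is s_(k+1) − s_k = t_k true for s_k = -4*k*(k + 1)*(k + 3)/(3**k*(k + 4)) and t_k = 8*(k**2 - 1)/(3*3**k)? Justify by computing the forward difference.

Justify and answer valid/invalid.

Invalid: residual 4*(-2*k**3 - 11*k**2 - k + 8)/(3*3**k*(k**2 + 9*k + 20)) ≠ 0.

s_(k+1) = -4*(k + 1)*(k + 2)*(k + 4)/(3*3**k*(k + 5))
s_(k+1) − s_k = 4*(2*k**4 + 16*k**3 + 27*k**2 - 19*k - 32)/(3*3**k*(k**2 + 9*k + 20))
(s_(k+1) − s_k) − t_k = 4*(-2*k**3 - 11*k**2 - k + 8)/(3*3**k*(k**2 + 9*k + 20))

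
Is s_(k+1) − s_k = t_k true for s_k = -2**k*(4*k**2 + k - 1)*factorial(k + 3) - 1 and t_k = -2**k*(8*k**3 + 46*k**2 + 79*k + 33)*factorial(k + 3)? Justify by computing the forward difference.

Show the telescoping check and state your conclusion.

Valid: the claim telescopes to t_k.

s_(k+1) = -2**(k + 1)*(k + 4*(k + 1)**2)*factorial(k + 4) - 1
s_(k+1) − s_k = -2**k*(8*k**3 + 46*k**2 + 79*k + 33)*factorial(k + 3)
(s_(k+1) − s_k) − t_k = 0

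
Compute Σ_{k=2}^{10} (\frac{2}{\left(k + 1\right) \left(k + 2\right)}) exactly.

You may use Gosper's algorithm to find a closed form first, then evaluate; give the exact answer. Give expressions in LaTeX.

Σ = 1/2

The ratio is (k + 1)/(k + 3).
Take A(k)=k + 1, B(k)=k + 3, C(k)=1.
Set up (k + 1)·f(k+1) − (k + 2)·f(k) − (1) = 0.
Degrees (1,1,0) ⇒ d ≤ 1.
Coefficient equations give f(k) = k.
Get s_k = R·t_k = 2*k/(k + 1) with R(k) = B(k−1)f(k)/C(k) = k*(k + 2).
Check: Δs_k = 2/(k**2 + 3*k + 2). ✓
Sum = s_(11) − s_(2); s_(11) = 11/6, s_(2) = 4/3 ⇒ 1/2.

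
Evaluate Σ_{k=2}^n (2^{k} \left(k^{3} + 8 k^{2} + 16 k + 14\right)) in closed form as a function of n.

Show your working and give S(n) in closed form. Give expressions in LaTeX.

S(n) = 2 \cdot 2^{n} n^{3} + 10 \cdot 2^{n} n^{2} + 18 \cdot 2^{n} n + 18 \cdot 2^{n} - 96

r(k) = 2*(k**3 + 11*k**2 + 35*k + 39)/(k**3 + 8*k**2 + 16*k + 14) after simplifying.
So A=2 and B=1, with C=k**3 + 8*k**2 + 16*k + 14.
Need (2)·f(k+1) − (1)·f(k) = k**3 + 8*k**2 + 16*k + 14.
deg f ≤ 3 (via 0,0,3).
Coefficient equations give f(k) = (k + 2)*(k**2 + 2).
Then R = B(k−1)f/C = (k + 2)*(k**2 + 2)/(k**3 + 8*k**2 + 16*k + 14), so s_k = R(k)·t_k = 2**k*(k**3 + 2*k**2 + 2*k + 4).
Verify: 2**k*(k**3 + 8*k**2 + 16*k + 14) matches t_k.
Σ_(k=2)^n t_k = s_(n+1) − s_(2) = (2**(n + 1)*(n**3 + 5*n**2 + 9*n + 9)) − (96), i.e. 2*2**n*n**3 + 10*2**n*n**2 + 18*2**n*n + 18*2**n - 96.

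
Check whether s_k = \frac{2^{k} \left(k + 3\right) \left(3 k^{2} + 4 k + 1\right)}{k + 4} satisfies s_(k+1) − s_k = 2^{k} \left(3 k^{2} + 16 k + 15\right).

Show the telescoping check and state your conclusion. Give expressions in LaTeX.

Invalid: residual \frac{2^{k} \left(- 3 k^{3} - 25 k^{2} - 75 k - 59\right)}{k^{2} + 9 k + 20} ≠ 0.

s_(k+1) = 2**(k + 1)*(k + 4)*(4*k + 3*(k + 1)**2 + 5)/(k + 5)
s_(k+1) − s_k = 2**k*(3*k**4 + 40*k**3 + 194*k**2 + 380*k + 241)/(k**2 + 9*k + 20)
(s_(k+1) − s_k) − t_k = 2**k*(-3*k**3 - 25*k**2 - 75*k - 59)/(k**2 + 9*k + 20)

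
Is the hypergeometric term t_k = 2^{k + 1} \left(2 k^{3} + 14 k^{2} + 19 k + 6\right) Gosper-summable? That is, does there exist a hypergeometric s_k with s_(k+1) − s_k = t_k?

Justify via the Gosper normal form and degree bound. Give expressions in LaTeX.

Yes. s_k = 2^{k + 1} k \left(2 k^{2} + 2 k - 1\right).

Ratio r(k) = 2*(2*k**3 + 20*k**2 + 53*k + 41)/(2*k**3 + 14*k**2 + 19*k + 6).
So A=2 and B=1, with C=k**3 + 7*k**2 + 19*k/2 + 3.
Set up (2)·f(k+1) − (1)·f(k) − (k**3 + 7*k**2 + 19*k/2 + 3) = 0.
d = 3 from the (0,0,3) case.
Match coefficients ⇒ f(k) = k*(2*k**2 + 2*k - 1)/2.
So s_k = (B(k−1)f/C)·t_k = (k*(2*k**2 + 2*k - 1)/(2*k**3 + 14*k**2 + 19*k + 6))·t_k = 2**(k + 1)*k*(2*k**2 + 2*k - 1).
Check: Δs_k = 2**(k + 1)*(2*k**3 + 14*k**2 + 19*k + 6). ✓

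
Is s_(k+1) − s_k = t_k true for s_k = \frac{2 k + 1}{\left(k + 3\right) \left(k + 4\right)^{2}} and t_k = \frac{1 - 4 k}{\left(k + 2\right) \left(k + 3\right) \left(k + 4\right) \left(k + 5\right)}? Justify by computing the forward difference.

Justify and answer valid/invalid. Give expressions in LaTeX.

Invalid: residual \frac{2 \left(6 k^{2} + 26 k + 1\right)}{k^{6} + 23 k^{5} + 217 k^{4} + 1073 k^{3} + 2926 k^{2} + 4160 k + 2400} ≠ 0.

s_(k+1) = (2*k + 3)/((k + 4)*(k + 5)**2)
s_(k+1) − s_k = (-4*k**2 - 15*k + 11)/(k**5 + 21*k**4 + 175*k**3 + 723*k**2 + 1480*k + 1200)
(s_(k+1) − s_k) − t_k = 2*(6*k**2 + 26*k + 1)/(k**6 + 23*k**5 + 217*k**4 + 1073*k**3 + 2926*k**2 + 4160*k + 2400)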